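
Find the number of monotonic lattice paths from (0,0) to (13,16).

Each path has 13 right steps and 16 up steps in some order (29 steps total).
Choose which 16 of the 29 steps are up: C(29,16).

Final answer: C(29,16) = 67863915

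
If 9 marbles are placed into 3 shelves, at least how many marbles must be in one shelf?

By the pigeonhole principle: ceiling(9/3).

Final answer: 3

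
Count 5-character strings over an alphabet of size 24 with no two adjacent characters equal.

Let g(n) count such strings. g(1) = 24, and each valid string of length n-1 extends in 23 ways (any symbol but the last), so g(n) = 23 g(n-1).
Total: g(5) = 24 x 23^4.

Final answer: 24 x 23^{4} = 6716184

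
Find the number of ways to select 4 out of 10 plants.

C(10,4) = 10!/(4! x 6!).

Final answer: \binom{10}{4} = 210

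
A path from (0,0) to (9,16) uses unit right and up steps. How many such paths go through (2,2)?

Paths (0,0)->(2,2): C(4,2) = 6.
Paths (2,2)->(9,16): C(21,14) = 116280.
By multiplication principle: 6 x 116280.

Final answer: 697680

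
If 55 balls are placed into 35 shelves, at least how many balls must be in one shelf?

By the pigeonhole principle: ceiling(55/35).

Final answer: 2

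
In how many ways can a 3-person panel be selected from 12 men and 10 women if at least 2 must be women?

Sum over valid woman counts:
C(10,2)C(12,1) = 540
C(10,3)C(12,0) = 120
Total: 540 + 120.

Final answer: 660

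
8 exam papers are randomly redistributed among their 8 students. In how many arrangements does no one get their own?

D(n) = (n-1)(D(n-1) + D(n-2)), D(0)=1, D(1)=0.
D(2) = 1 x (0 + 1) = 1
D(3) = 2 x (1 + 0) = 2
D(4) = 3 x (2 + 1) = 9
D(5) = 4 x (9 + 2) = 44
D(6) = 5 x (44 + 9) = 265
D(7) = 6 x (265 + 44) = 1854
D(8) = 7 x (D(7) + D(6)) = 7 x (1854 + 265)

Final answer: D(8) = 14833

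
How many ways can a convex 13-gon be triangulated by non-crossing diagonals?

This is a standard Catalan-number count: the answer is C_n. Here n = 13 - 2 = 11.
C_n = C(2n,n)/(n+1), so C_{11} = C(22,11)/12 = 705432/12.

Final answer: C_{11} = 58786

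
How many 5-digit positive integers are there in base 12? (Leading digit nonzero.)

In base 12, the leading digit has 11 choices (1..11); each of the remaining 4 digits has 12 choices.
Total: 11 x 12^4.

Final answer: 228096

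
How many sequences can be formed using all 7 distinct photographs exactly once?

The number of ways to arrange 7 distinct objects is 7!.

Final answer: 7! = 5040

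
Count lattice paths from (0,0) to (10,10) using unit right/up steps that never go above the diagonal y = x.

Total monotonic paths to (10,10): C(20,10) = 184756.
A path is bad iff it touches y = x + 1; reflecting its initial segment maps bad paths bijectively onto all paths to (9,11), of which there are C(20,11) = 167960.
Valid Dyck paths: 184756 - 167960.
(Equivalently, C_{10} = C(20,10)/11 = 184756/11.)

Final answer: C_{10} = 16796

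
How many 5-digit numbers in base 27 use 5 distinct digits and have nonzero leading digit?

First digit: 26 (nonzero). Second: 26 (not first). Third: 25, etc.
Total: 26 x 26 x 25 x 24 x 23.

Final answer: 9328800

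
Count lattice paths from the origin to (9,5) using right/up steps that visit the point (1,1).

Paths (0,0)->(1,1): C(2,1) = 2.
Paths (1,1)->(9,5): C(12,4) = 495.
By multiplication principle: 2 x 495.

Final answer: 990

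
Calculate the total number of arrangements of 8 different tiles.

The number of ways to arrange 8 distinct objects is 8!.

Final answer: 8! = 40320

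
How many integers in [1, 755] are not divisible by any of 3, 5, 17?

|div by 3|=251, |div by 5|=151, |div by 17|=44.
|div by 3&5|=50, |div by 3&17|=14, |div by 5&17|=8, |div by all|=2.
By inclusion-exclusion, divisible by at least one: 251+151+44-50-14-8+2 = 376.
Not divisible by any: 755 - 376.

Final answer: 379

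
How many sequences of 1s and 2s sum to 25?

Condition on the final move: it is a 1-step (f(n-1) ways to get there) or a 2-step (f(n-2) ways), so f(n) = f(n-1) + f(n-2), with f(1)=1, f(2)=2.
Computing successive values: f(1)=1, f(2)=2, f(3)=3, f(4)=5, f(5)=8, f(6)=13, f(7)=21, f(8)=34, f(9)=55, f(10)=89, f(11)=144, f(12)=233, f(13)=377, f(14)=610, f(15)=987, f(16)=1597, f(17)=2584, f(18)=4181, f(19)=6765, f(20)=10946, f(21)=17711, f(22)=28657, f(23)=46368, f(24)=75025, f(25)=121393.

Final answer: 121393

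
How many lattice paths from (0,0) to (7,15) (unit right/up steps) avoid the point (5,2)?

Total paths to (7,15): C(22,15) = 170544.
Paths through (5,2): C(7,2) x C(15,13) = 2205.
Avoiding (5,2): 170544 - 2205.

Final answer: 168339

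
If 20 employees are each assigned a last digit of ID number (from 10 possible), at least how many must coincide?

There are 10 possible values for last digit of ID number. With 20 employees and 10 categories, by pigeonhole: ceiling(20/10).

Final answer: 2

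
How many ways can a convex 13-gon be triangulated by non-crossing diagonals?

The structures are counted by the Catalan number C_n. Here n = 13 - 2 = 11.
C_n = (2n)!/(n!(n+1)!), so C_{11} = 22!/(11! x 12!) = C(22,11)/12 = 705432/12.

Final answer: C_{11} = 58786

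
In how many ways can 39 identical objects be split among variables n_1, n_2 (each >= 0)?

Stars and bars with 39 stars and 1 bars:
C(39+2-1, 2-1) = C(40,1).

Final answer: C(40,1) = 40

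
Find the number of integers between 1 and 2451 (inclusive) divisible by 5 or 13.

Multiples of 5: 490. Multiples of 13: 188. Of both (lcm=65): 37.
By inclusion-exclusion: 490 + 188 - 37.

Final answer: 641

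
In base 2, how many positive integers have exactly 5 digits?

Leading digit: 1 options (nonzero). Other 4 digit(s): 2 options each.
Total: 1 x 2^4.

Final answer: 16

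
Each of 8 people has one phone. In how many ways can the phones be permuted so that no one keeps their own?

Derangements satisfy D(n) = (n-1)(D(n-1) + D(n-2)), starting from D(0)=1, D(1)=0.
D(2) = 1 x (0 + 1) = 1
D(3) = 2 x (1 + 0) = 2
D(4) = 3 x (2 + 1) = 9
D(5) = 4 x (9 + 2) = 44
D(6) = 5 x (44 + 9) = 265
D(7) = 6 x (265 + 44) = 1854
D(8) = 7 x (D(7) + D(6)) = 7 x (1854 + 265)

Final answer: D(8) = 14833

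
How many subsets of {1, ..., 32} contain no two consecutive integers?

Condition on whether n belongs to the subset: if not, any valid subset of {1, ..., n-1} works (a(n-1)); if so, n-1 is excluded and the rest is a valid subset of {1, ..., n-2} (a(n-2)). Hence a(n) = a(n-1) + a(n-2), a(1)=2, a(2)=3.
Iterating the recurrence: a(1)=2, a(2)=3, a(3)=5, a(4)=8, a(5)=13, a(6)=21, a(7)=34, a(8)=55, a(9)=89, a(10)=144, a(11)=233, a(12)=377, a(13)=610, a(14)=987, a(15)=1597, a(16)=2584, a(17)=4181, a(18)=6765, a(19)=10946, a(20)=17711, a(21)=28657, a(22)=46368, a(23)=75025, a(24)=121393, a(25)=196418, a(26)=317811, a(27)=514229, a(28)=832040, a(29)=1346269, a(30)=2178309, a(31)=3524578, a(32)=5702887.

Final answer: 5702887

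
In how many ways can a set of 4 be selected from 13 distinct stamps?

C(13,4) = 13!/(4! x (13-4)!).

Final answer: C(13,4) = 715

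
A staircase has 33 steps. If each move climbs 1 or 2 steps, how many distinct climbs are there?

Let f(n) count the ways. The last step is size 1 or 2, so f(n) = f(n-1) + f(n-2) with f(1)=1, f(2)=2.
Building up term by term: f(1)=1, f(2)=2, f(3)=3, f(4)=5, f(5)=8, f(6)=13, f(7)=21, f(8)=34, f(9)=55, f(10)=89, f(11)=144, f(12)=233, f(13)=377, f(14)=610, f(15)=987, f(16)=1597, f(17)=2584, f(18)=4181, f(19)=6765, f(20)=10946, f(21)=17711, f(22)=28657, f(23)=46368, f(24)=75025, f(25)=121393, f(26)=196418, f(27)=317811, f(28)=514229, f(29)=832040, f(30)=1346269, f(31)=2178309, f(32)=3524578, f(33)=5702887.

Final answer: 5702887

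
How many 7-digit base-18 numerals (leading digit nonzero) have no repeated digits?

First digit: 17 (nonzero). Second: 17 (not first). Third: 16, etc.
Total: 17 x 17 x 16 x 15 x 14 x 13 x 12.

Final answer: 151482240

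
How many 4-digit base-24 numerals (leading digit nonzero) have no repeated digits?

First digit: 23 (nonzero). Second: 23 (not first). Third: 22, etc.
Total: 23 x 23 x 22 x 21.

Final answer: 244398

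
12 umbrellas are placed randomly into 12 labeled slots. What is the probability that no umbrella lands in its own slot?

Use the recurrence D(n) = (n-1)(D(n-1) + D(n-2)) with D(0)=1, D(1)=0.
Building up: D(2)=1, D(3)=2, D(4)=9, D(5)=44, D(6)=265, D(7)=1854, D(8)=14833, D(9)=133496, D(10)=1334961, D(11)=14684570, D(12)=176214841.
Total arrangements: 12! = 479001600.
Probability = D(12)/12! = 16019531/43545600.

Final answer: D(12)/12! = 176214841/479001600 = 0.367879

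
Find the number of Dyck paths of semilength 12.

Total monotonic paths to (12,12): C(24,12) = 2704156.
By the reflection principle, paths that go above the diagonal number C(24,13) = 2496144.
Valid Dyck paths: 2704156 - 2496144.
(Equivalently, C_{12} = C(24,12)/13 = 2704156/13.)

Final answer: C_{12} = 208012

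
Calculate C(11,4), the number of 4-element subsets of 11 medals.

C(11,4) = 11!/(4! x 7!).

Final answer: \binom{11}{4} = 330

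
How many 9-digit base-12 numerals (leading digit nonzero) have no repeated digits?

First digit: 11 (nonzero). Second: 11 (not first). Third: 10, etc.
Total: 11 x 11 x 10 x 9 x 8 x 7 x 6 x 5 x 4.

Final answer: 73180800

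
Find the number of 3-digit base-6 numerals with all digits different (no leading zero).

First digit: 5 (nonzero). Second: 5 (not first). Third: 4, etc.
Total: 5 x 5 x 4.

Final answer: 100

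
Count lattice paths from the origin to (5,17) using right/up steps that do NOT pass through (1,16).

Total paths to (5,17): C(22,17) = 26334.
Paths through (1,16): C(17,16) x C(5,1) = 85.
Avoiding (1,16): 26334 - 85.

Final answer: 26249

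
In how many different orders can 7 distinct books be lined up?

The number of ways to arrange 7 distinct objects is 7!.

Final answer: 7! = 5040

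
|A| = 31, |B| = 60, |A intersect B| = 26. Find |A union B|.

|A union B| = |A| + |B| - |A intersect B| = 31 + 60 - 26.

Final answer: 65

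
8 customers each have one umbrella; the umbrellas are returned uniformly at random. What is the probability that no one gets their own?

Derangements satisfy D(n) = (n-1)(D(n-1) + D(n-2)), starting from D(0)=1, D(1)=0.
Building up: D(2)=1, D(3)=2, D(4)=9, D(5)=44, D(6)=265, D(7)=1854, D(8)=14833.
Total arrangements: 8! = 40320.
Probability = D(8)/8! = 2119/5760.

Final answer: D(8)/8! = 14833/40320 = 0.367882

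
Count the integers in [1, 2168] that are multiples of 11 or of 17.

Multiples of 11: 197. Multiples of 17: 127. Of both (lcm=187): 11.
By inclusion-exclusion: 197 + 127 - 11.

Final answer: 313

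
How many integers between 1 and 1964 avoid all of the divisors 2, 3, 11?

|div by 2|=982, |div by 3|=654, |div by 11|=178.
|div by 2&3|=327, |div by 2&11|=89, |div by 3&11|=59, |div by all|=29.
By inclusion-exclusion, divisible by at least one: 982+654+178-327-89-59+29 = 1368.
Not divisible by any: 1964 - 1368.

Final answer: 596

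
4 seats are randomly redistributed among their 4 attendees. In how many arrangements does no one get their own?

Derangements satisfy D(n) = (n-1)(D(n-1) + D(n-2)), starting from D(0)=1, D(1)=0.
D(2) = 1 x (0 + 1) = 1
D(3) = 2 x (1 + 0) = 2
D(4) = 3 x (D(3) + D(2)) = 3 x (2 + 1)

Final answer: D(4) = 9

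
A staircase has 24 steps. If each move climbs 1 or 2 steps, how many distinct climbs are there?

Let f(n) count the ways. The last step is size 1 or 2, so f(n) = f(n-1) + f(n-2) with f(1)=1, f(2)=2.
Computing successive values: f(1)=1, f(2)=2, f(3)=3, f(4)=5, f(5)=8, f(6)=13, f(7)=21, f(8)=34, f(9)=55, f(10)=89, f(11)=144, f(12)=233, f(13)=377, f(14)=610, f(15)=987, f(16)=1597, f(17)=2584, f(18)=4181, f(19)=6765, f(20)=10946, f(21)=17711, f(22)=28657, f(23)=46368, f(24)=75025.

Final answer: 75025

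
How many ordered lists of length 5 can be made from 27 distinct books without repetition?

P(27,5) = 27!/(27-5)! = 27!/22!.

Final answer: P(27,5) = 9687600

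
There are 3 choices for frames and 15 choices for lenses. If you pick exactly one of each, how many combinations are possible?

By the multiplication principle: 3 x 15.

Final answer: 45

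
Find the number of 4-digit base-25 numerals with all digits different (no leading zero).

First digit: 24 (nonzero). Second: 24 (not first). Third: 23, etc.
Total: 24 x 24 x 23 x 22.

Final answer: 291456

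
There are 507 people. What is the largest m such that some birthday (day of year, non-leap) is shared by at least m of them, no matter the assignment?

There are 365 possible values for birthday (day of year, non-leap). With 507 people and 365 categories, by pigeonhole: ceiling(507/365).

Final answer: 2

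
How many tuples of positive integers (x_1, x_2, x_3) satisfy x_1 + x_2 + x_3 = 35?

Substitute x'_i = x_i - 1 (so x'_i >= 0). Then sum x'_i = 35 - 3 = 32.
Stars and bars: C(32+3-1, 3-1) = C(34,2).

Final answer: C(34,2) = 561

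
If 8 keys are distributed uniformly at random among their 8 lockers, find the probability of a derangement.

Derangements satisfy D(n) = (n-1)(D(n-1) + D(n-2)), starting from D(0)=1, D(1)=0.
Building up: D(2)=1, D(3)=2, D(4)=9, D(5)=44, D(6)=265, D(7)=1854, D(8)=14833.
Total arrangements: 8! = 40320.
Probability = D(8)/8! = 2119/5760.

Final answer: D(8)/8! = 14833/40320 = 0.367882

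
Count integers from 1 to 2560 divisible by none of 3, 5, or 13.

|div by 3|=853, |div by 5|=512, |div by 13|=196.
|div by 3&5|=170, |div by 3&13|=65, |div by 5&13|=39, |div by all|=13.
By inclusion-exclusion, divisible by at least one: 853+512+196-170-65-39+13 = 1300.
Not divisible by any: 2560 - 1300.

Final answer: 1260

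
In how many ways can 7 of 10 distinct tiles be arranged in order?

P(10,7) = 10!/(10-7)! = 10!/3!.

Final answer: P(10,7) = 604800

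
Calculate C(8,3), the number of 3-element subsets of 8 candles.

C(8,3) = 8!/(3! x 5!).

Final answer: \binom{8}{3} = 56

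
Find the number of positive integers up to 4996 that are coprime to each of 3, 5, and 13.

|div by 3|=1665, |div by 5|=999, |div by 13|=384.
|div by 3&5|=333, |div by 3&13|=128, |div by 5&13|=76, |div by all|=25.
By inclusion-exclusion, divisible by at least one: 1665+999+384-333-128-76+25 = 2536.
Not divisible by any: 4996 - 2536.

Final answer: 2460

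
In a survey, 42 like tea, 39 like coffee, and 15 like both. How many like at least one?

|A union B| = |A| + |B| - |A intersect B| = 42 + 39 - 15.

Final answer: 66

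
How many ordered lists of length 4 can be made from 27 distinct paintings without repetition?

P(27,4) = 27!/(27-4)! = 27!/23!.

Final answer: P(27,4) = 421200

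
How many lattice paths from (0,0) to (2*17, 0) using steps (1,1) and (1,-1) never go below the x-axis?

Total monotonic paths to (17,17): C(34,17) = 2333606220.
Reflecting each bad path at its first crossing gives a bijection with paths to (16,18): C(34,18) = 2203961430.
Valid Dyck paths: 2333606220 - 2203961430.
(This is the Catalan number C_{17}.)

Final answer: C_{17} = 129644790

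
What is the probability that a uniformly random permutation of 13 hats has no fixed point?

Derangements satisfy D(n) = (n-1)(D(n-1) + D(n-2)), starting from D(0)=1, D(1)=0.
Building up: D(2)=1, D(3)=2, D(4)=9, D(5)=44, D(6)=265, D(7)=1854, D(8)=14833, D(9)=133496, D(10)=1334961, D(11)=14684570, D(12)=176214841, D(13)=2290792932.
Total arrangements: 13! = 6227020800.
Probability = D(13)/13! = 63633137/172972800.

Final answer: D(13)/13! = 2290792932/6227020800 = 0.367879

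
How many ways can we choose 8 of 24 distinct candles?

C(24,8) = 24!/(8! x (24-8)!).

Final answer: C(24,8) = 735471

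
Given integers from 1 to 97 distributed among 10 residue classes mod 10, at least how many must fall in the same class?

By pigeonhole with 97 objects and 10 categories: ceiling(97/10).

Final answer: 10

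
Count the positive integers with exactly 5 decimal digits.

The leading digit cannot be 0 (9 options); the other 4 digits can be anything (10 options each).
Total: 9 x 10^4.

Final answer: 90000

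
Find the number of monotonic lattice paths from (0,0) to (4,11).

Each path has 4 right steps and 11 up steps in some order (15 steps total).
Choose which 11 of the 15 steps are up: C(15,11).

Final answer: C(15,11) = 1365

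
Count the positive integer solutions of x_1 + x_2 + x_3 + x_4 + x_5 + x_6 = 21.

Substitute x'_i = x_i - 1 (so x'_i >= 0). Then sum x'_i = 21 - 6 = 15.
Stars and bars: C(15+6-1, 6-1) = C(20,5).

Final answer: C(20,5) = 15504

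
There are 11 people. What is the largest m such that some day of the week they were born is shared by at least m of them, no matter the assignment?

There are 7 possible values for day of the week they were born. With 11 people and 7 categories, by pigeonhole: ceiling(11/7).

Final answer: 2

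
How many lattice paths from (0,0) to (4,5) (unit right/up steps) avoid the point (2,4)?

Total paths to (4,5): C(9,5) = 126.
Paths through (2,4): C(6,4) x C(3,1) = 45.
Avoiding (2,4): 126 - 45.

Final answer: 81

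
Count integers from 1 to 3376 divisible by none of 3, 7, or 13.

|div by 3|=1125, |div by 7|=482, |div by 13|=259.
|div by 3&7|=160, |div by 3&13|=86, |div by 7&13|=37, |div by all|=12.
By inclusion-exclusion, divisible by at least one: 1125+482+259-160-86-37+12 = 1595.
Not divisible by any: 3376 - 1595.

Final answer: 1781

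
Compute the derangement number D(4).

Derangements satisfy D(n) = (n-1)(D(n-1) + D(n-2)), starting from D(0)=1, D(1)=0.
D(2) = 1 x (0 + 1) = 1
D(3) = 2 x (1 + 0) = 2
D(4) = 3 x (D(3) + D(2)) = 3 x (2 + 1)

Final answer: D(4) = 9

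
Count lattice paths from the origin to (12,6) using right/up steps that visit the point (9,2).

Paths (0,0)->(9,2): C(11,2) = 55.
Paths (9,2)->(12,6): C(7,4) = 35.
By multiplication principle: 55 x 35.

Final answer: 1925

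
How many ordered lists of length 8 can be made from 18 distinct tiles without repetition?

P(18,8) = 18!/(18-8)! = 18!/10!.

Final answer: P(18,8) = 1764322560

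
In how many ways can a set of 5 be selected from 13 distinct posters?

C(13,5) = 13!/(5! x 8!).

Final answer: \binom{13}{5} = 1287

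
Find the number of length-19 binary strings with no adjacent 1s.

Classify by the final bit: ...0 gives a(n-1) strings, ...01 gives a(n-2) strings. Thus a(n) = a(n-1) + a(n-2) with a(1)=2, a(2)=3.
Building up term by term: a(1)=2, a(2)=3, a(3)=5, a(4)=8, a(5)=13, a(6)=21, a(7)=34, a(8)=55, a(9)=89, a(10)=144, a(11)=233, a(12)=377, a(13)=610, a(14)=987, a(15)=1597, a(16)=2584, a(17)=4181, a(18)=6765, a(19)=10946.

Final answer: 10946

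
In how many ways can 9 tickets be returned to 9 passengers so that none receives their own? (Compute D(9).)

Derangements satisfy D(n) = (n-1)(D(n-1) + D(n-2)), starting from D(0)=1, D(1)=0.
D(2) = 1 x (0 + 1) = 1
D(3) = 2 x (1 + 0) = 2
D(4) = 3 x (2 + 1) = 9
D(5) = 4 x (9 + 2) = 44
D(6) = 5 x (44 + 9) = 265
D(7) = 6 x (265 + 44) = 1854
D(8) = 7 x (1854 + 265) = 14833
D(9) = 8 x (D(8) + D(7)) = 8 x (14833 + 1854)

Final answer: D(9) = 133496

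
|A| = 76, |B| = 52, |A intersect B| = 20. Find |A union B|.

|A union B| = |A| + |B| - |A intersect B| = 76 + 52 - 20.

Final answer: 108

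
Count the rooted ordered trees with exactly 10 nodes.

This is counted by the nth Catalan number C_n. Here n = 10 - 1 = 9.
C_n = (2n)!/(n!(n+1)!), so C_{9} = 18!/(9! x 10!) = C(18,9)/10 = 48620/10.

Final answer: C_{9} = 4862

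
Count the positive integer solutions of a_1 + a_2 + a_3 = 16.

Substitute a'_i = a_i - 1 (so a'_i >= 0). Then sum a'_i = 16 - 3 = 13.
Stars and bars: C(13+3-1, 3-1) = C(15,2).

Final answer: C(15,2) = 105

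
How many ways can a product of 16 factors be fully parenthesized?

This is counted by the nth Catalan number C_n. Here n = 16 - 1 = 15.
C_n = C(2n,n)/(n+1), so C_{15} = C(30,15)/16 = 155117520/16.

Final answer: C_{15} = 9694845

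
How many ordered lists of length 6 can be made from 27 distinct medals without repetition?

P(27,6) = 27!/(27-6)! = 27!/21!.

Final answer: P(27,6) = 213127200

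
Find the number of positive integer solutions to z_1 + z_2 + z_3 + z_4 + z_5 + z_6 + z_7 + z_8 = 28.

Substitute z'_i = z_i - 1 (so z'_i >= 0). Then sum z'_i = 28 - 8 = 20.
Stars and bars: C(20+8-1, 8-1) = C(27,7).

Final answer: C(27,7) = 888030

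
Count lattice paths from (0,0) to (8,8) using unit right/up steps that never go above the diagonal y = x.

Total monotonic paths to (8,8): C(16,8) = 12870.
Reflecting each bad path at its first crossing gives a bijection with paths to (7,9): C(16,9) = 11440.
Valid Dyck paths: 12870 - 11440.
(These counts are the Catalan numbers.)

Final answer: C_{8} = 1430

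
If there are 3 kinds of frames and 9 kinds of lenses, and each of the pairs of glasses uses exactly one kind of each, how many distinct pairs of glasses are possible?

By the multiplication principle: 3 x 9.

Final answer: 27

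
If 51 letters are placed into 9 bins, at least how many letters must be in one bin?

By the pigeonhole principle: ceiling(51/9).

Final answer: 6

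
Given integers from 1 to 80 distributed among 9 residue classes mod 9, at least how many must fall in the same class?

By pigeonhole with 80 objects and 9 categories: ceiling(80/9).

Final answer: 9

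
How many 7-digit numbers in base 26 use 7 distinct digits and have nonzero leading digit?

The leading digit has 25 choices (anything but zero); the next has 25 (anything but the first), then 24, and so on, one fewer each time.
Total: 25 x 25 x 24 x 23 x 22 x 21 x 20.

Final answer: 3187800000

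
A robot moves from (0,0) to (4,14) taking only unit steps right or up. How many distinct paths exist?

Each path has 4 right steps and 14 up steps in some order (18 steps total).
Choose which 14 of the 18 steps are up: C(18,14).

Final answer: C(18,14) = 3060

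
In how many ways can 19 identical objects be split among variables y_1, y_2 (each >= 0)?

Stars and bars with 19 stars and 1 bars:
C(19+2-1, 2-1) = C(20,1).

Final answer: C(20,1) = 20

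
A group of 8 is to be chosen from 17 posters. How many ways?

C(17,8) = 17!/(8! x (17-8)!).

Final answer: C(17,8) = 24310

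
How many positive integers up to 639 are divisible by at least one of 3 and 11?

Multiples of 3: 213. Multiples of 11: 58. Of both (lcm=33): 19.
By inclusion-exclusion: 213 + 58 - 19.

Final answer: 252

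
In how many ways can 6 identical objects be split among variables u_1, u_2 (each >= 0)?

Stars and bars with 6 stars and 1 bars:
C(6+2-1, 2-1) = C(7,1).

Final answer: C(7,1) = 7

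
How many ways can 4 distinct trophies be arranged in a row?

The number of ways to arrange 4 distinct objects is 4!.

Final answer: 4! = 24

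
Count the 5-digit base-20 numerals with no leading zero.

These are the integers in [20^4, 20^5), so the count is 20^5 - 20^4 = 19 x 20^4.

Final answer: 3040000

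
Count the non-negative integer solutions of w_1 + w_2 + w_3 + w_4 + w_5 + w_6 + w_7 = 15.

Stars and bars with 15 stars and 6 bars:
C(15+7-1, 7-1) = C(21,6).

Final answer: C(21,6) = 54264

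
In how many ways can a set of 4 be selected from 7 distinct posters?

C(7,4) = 7!/(4! x (7-4)!).

Final answer: C(7,4) = 35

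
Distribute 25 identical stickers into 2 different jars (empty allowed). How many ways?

Stars and bars: C(n+k-1, k-1) = C(26,1).

Final answer: C(26,1) = 26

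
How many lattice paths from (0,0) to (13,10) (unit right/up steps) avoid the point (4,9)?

Total paths to (13,10): C(23,10) = 1144066.
Paths through (4,9): C(13,9) x C(10,1) = 7150.
Avoiding (4,9): 1144066 - 7150.

Final answer: 1136916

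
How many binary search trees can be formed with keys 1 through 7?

This is a standard Catalan-number count: the answer is C_n. Here n = 7.
Using C_0 = 1 and C_(k+1) = C_k x 2(2k+1)/(k+2), build up term by term: C_1=1, C_2=2, C_3=5, C_4=14, C_5=42, C_6=132, C_7=429.

Final answer: C_{7} = 429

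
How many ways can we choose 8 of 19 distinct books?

C(19,8) = 19!/(8! x (19-8)!).

Final answer: C(19,8) = 75582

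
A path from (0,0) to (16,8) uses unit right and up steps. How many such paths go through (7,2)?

Paths (0,0)->(7,2): C(9,2) = 36.
Paths (7,2)->(16,8): C(15,6) = 5005.
By multiplication principle: 36 x 5005.

Final answer: 180180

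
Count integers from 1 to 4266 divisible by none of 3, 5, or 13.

|div by 3|=1422, |div by 5|=853, |div by 13|=328.
|div by 3&5|=284, |div by 3&13|=109, |div by 5&13|=65, |div by all|=21.
By inclusion-exclusion, divisible by at least one: 1422+853+328-284-109-65+21 = 2166.
Not divisible by any: 4266 - 2166.

Final answer: 2100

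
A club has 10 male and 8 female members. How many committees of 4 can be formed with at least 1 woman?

Sum over valid woman counts:
C(8,1)C(10,3) = 960
C(8,2)C(10,2) = 1260
C(8,3)C(10,1) = 560
C(8,4)C(10,0) = 70
Total: 960 + 1260 + 560 + 70.

Final answer: 2850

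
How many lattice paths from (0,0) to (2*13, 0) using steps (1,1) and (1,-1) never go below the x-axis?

Total monotonic paths to (13,13): C(26,13) = 10400600.
By the reflection principle, paths that go above the diagonal number C(26,14) = 9657700.
Valid Dyck paths: 10400600 - 9657700.
(These counts are the Catalan numbers.)

Final answer: C_{13} = 742900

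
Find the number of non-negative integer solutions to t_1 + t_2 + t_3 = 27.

Stars and bars with 27 stars and 2 bars:
C(27+3-1, 3-1) = C(29,2).

Final answer: C(29,2) = 406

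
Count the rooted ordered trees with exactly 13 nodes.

This is counted by the nth Catalan number C_n. Here n = 13 - 1 = 12.
C_n = (2n)!/(n!(n+1)!), so C_{12} = 24!/(12! x 13!) = C(24,12)/13 = 2704156/13.

Final answer: C_{12} = 208012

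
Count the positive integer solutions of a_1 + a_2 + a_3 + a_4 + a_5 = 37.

Substitute a'_i = a_i - 1 (so a'_i >= 0). Then sum a'_i = 37 - 5 = 32.
Stars and bars: C(32+5-1, 5-1) = C(36,4).

Final answer: C(36,4) = 58905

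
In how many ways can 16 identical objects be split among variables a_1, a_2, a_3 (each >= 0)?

Stars and bars with 16 stars and 2 bars:
C(16+3-1, 3-1) = C(18,2).

Final answer: C(18,2) = 153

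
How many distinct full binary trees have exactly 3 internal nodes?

This is counted by the nth Catalan number C_n. Here n = 3.
Using C_0 = 1 and C_(k+1) = C_k x 2(2k+1)/(k+2), build up term by term: C_1=1, C_2=2, C_3=5.

Final answer: C_{3} = 5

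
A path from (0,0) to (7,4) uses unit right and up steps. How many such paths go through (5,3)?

Paths (0,0)->(5,3): C(8,3) = 56.
Paths (5,3)->(7,4): C(3,1) = 3.
By multiplication principle: 56 x 3.

Final answer: 168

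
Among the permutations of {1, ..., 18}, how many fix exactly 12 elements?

Choose which 12 elements are fixed: C(18,12) = 18564.
Derange the remaining 6 using D(j) = (j-1)(D(j-1) + D(j-2)), D(0)=1, D(1)=0: D(2)=1, D(3)=2, D(4)=9, D(5)=44, D(6)=265.
Total: 18564 x 265.

Final answer: C(18,12) D(6) = 4919460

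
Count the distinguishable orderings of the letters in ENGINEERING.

Letters (E:3, G:2, I:2, N:3, R:1). Total letters: 11.
Permutations = 11!/(3! x 3! x 2! x 2!).

Final answer: 277200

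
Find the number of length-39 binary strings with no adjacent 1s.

A valid string ends in 0 (append to any length-(n-1) valid string) or in 01 (append to any length-(n-2) valid string), so a(n) = a(n-1) + a(n-2) with a(1)=2, a(2)=3.
Computing successive values: a(1)=2, a(2)=3, a(3)=5, a(4)=8, a(5)=13, a(6)=21, a(7)=34, a(8)=55, a(9)=89, a(10)=144, a(11)=233, a(12)=377, a(13)=610, a(14)=987, a(15)=1597, a(16)=2584, a(17)=4181, a(18)=6765, a(19)=10946, a(20)=17711, a(21)=28657, a(22)=46368, a(23)=75025, a(24)=121393, a(25)=196418, a(26)=317811, a(27)=514229, a(28)=832040, a(29)=1346269, a(30)=2178309, a(31)=3524578, a(32)=5702887, a(33)=9227465, a(34)=14930352, a(35)=24157817, a(36)=39088169, a(37)=63245986, a(38)=102334155, a(39)=165580141.

Final answer: 165580141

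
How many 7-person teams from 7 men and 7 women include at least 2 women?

Sum over valid woman counts:
C(7,2)C(7,5) = 441
C(7,3)C(7,4) = 1225
C(7,4)C(7,3) = 1225
C(7,5)C(7,2) = 441
C(7,6)C(7,1) = 49
C(7,7)C(7,0) = 1
Total: 441 + 1225 + 1225 + 441 + 49 + 1.

Final answer: 3382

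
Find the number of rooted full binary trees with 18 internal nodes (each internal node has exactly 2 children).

This is a standard Catalan-number count: the answer is C_n. Here n = 18.
C_n = C(2n,n)/(n+1), so C_{18} = C(36,18)/19 = 9075135300/19.

Final answer: C_{18} = 477638700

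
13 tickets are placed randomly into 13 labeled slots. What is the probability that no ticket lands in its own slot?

Use the recurrence D(n) = (n-1)(D(n-1) + D(n-2)) with D(0)=1, D(1)=0.
Building up: D(2)=1, D(3)=2, D(4)=9, D(5)=44, D(6)=265, D(7)=1854, D(8)=14833, D(9)=133496, D(10)=1334961, D(11)=14684570, D(12)=176214841, D(13)=2290792932.
Total arrangements: 13! = 6227020800.
Probability = D(13)/13! = 63633137/172972800.

Final answer: D(13)/13! = 2290792932/6227020800 = 0.367879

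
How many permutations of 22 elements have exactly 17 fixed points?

Choose which 17 elements are fixed: C(22,17) = 26334.
Derange the remaining 5 using D(j) = (j-1)(D(j-1) + D(j-2)), D(0)=1, D(1)=0: D(2)=1, D(3)=2, D(4)=9, D(5)=44.
Total: 26334 x 44.

Final answer: C(22,17) D(5) = 1158696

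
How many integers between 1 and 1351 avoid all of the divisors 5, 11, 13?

|div by 5|=270, |div by 11|=122, |div by 13|=103.
|div by 5&11|=24, |div by 5&13|=20, |div by 11&13|=9, |div by all|=1.
By inclusion-exclusion, divisible by at least one: 270+122+103-24-20-9+1 = 443.
Not divisible by any: 1351 - 443.

Final answer: 908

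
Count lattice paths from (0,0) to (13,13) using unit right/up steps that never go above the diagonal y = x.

Total monotonic paths to (13,13): C(26,13) = 10400600.
Reflecting each bad path at its first crossing gives a bijection with paths to (12,14): C(26,14) = 9657700.
Valid Dyck paths: 10400600 - 9657700.
(This is the Catalan number C_{13}.)

Final answer: C_{13} = 742900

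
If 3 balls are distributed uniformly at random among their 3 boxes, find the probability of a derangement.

D(n) = (n-1)(D(n-1) + D(n-2)), D(0)=1, D(1)=0.
Building up: D(2)=1, D(3)=2.
Total arrangements: 3! = 6.
Probability = D(3)/3! = 1/3.

Final answer: D(3)/3! = 2/6 = 0.333333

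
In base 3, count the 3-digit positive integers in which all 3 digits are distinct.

First digit: 2 (nonzero). Second: 2 (not first). Third: 1, etc.
Total: 2 x 2 x 1.

Final answer: 4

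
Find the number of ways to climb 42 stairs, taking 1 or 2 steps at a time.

Let f(n) be the number of climbs. Removing the last move (1 or 2 steps) gives f(n) = f(n-1) + f(n-2); base cases f(1)=1, f(2)=2.
Building up term by term: f(1)=1, f(2)=2, f(3)=3, f(4)=5, f(5)=8, f(6)=13, f(7)=21, f(8)=34, f(9)=55, f(10)=89, f(11)=144, f(12)=233, f(13)=377, f(14)=610, f(15)=987, f(16)=1597, f(17)=2584, f(18)=4181, f(19)=6765, f(20)=10946, f(21)=17711, f(22)=28657, f(23)=46368, f(24)=75025, f(25)=121393, f(26)=196418, f(27)=317811, f(28)=514229, f(29)=832040, f(30)=1346269, f(31)=2178309, f(32)=3524578, f(33)=5702887, f(34)=9227465, f(35)=14930352, f(36)=24157817, f(37)=39088169, f(38)=63245986, f(39)=102334155, f(40)=165580141, f(41)=267914296, f(42)=433494437.

Final answer: 433494437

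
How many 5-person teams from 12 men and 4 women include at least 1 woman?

Sum over valid woman counts:
C(4,1)C(12,4) = 1980
C(4,2)C(12,3) = 1320
C(4,3)C(12,2) = 264
C(4,4)C(12,1) = 12
Total: 1980 + 1320 + 264 + 12.

Final answer: 3576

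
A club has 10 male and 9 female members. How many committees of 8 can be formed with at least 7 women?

Sum over valid woman counts:
C(9,7)C(10,1) = 360
C(9,8)C(10,0) = 9
Total: 360 + 9.

Final answer: 369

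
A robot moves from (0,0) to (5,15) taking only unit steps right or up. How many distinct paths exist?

Each path has 5 right steps and 15 up steps in some order (20 steps total).
Choose which 15 of the 20 steps are up: C(20,15).

Final answer: C(20,15) = 15504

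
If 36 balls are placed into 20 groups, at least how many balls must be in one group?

By the pigeonhole principle: ceiling(36/20).

Final answer: 2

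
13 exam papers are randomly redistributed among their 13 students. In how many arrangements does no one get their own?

D(n) = (n-1)(D(n-1) + D(n-2)), D(0)=1, D(1)=0.
D(2) = 1 x (0 + 1) = 1
D(3) = 2 x (1 + 0) = 2
D(4) = 3 x (2 + 1) = 9
D(5) = 4 x (9 + 2) = 44
D(6) = 5 x (44 + 9) = 265
D(7) = 6 x (265 + 44) = 1854
D(8) = 7 x (1854 + 265) = 14833
D(9) = 8 x (14833 + 1854) = 133496
D(10) = 9 x (133496 + 14833) = 1334961
D(11) = 10 x (1334961 + 133496) = 14684570
D(12) = 11 x (14684570 + 1334961) = 176214841
D(13) = 12 x (D(12) + D(11)) = 12 x (176214841 + 14684570)

Final answer: D(13) = 2290792932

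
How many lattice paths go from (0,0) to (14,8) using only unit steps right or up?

Each path has 14 right steps and 8 up steps in some order (22 steps total).
Choose which 8 of the 22 steps are up: C(22,8).

Final answer: C(22,8) = 319770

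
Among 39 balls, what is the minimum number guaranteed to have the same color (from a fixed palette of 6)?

There are 6 possible values for color (from a fixed palette of 6). With 39 balls and 6 categories, by pigeonhole: ceiling(39/6).

Final answer: 7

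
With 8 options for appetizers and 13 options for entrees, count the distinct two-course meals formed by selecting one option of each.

By the multiplication principle: 8 x 13.

Final answer: 104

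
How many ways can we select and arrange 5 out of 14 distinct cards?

P(14,5) = 14!/(14-5)! = 14!/9!.

Final answer: P(14,5) = 240240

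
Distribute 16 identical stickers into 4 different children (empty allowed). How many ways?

Stars and bars: C(n+k-1, k-1) = C(19,3).

Final answer: C(19,3) = 969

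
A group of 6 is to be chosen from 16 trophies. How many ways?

C(16,6) = 16!/(6! x (16-6)!).

Final answer: C(16,6) = 8008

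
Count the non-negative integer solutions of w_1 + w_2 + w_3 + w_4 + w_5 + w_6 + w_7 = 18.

Stars and bars with 18 stars and 6 bars:
C(18+7-1, 7-1) = C(24,6).

Final answer: C(24,6) = 134596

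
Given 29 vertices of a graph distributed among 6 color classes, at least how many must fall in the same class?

By pigeonhole with 29 objects and 6 categories: ceiling(29/6).

Final answer: 5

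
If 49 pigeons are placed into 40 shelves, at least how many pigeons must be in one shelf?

By the pigeonhole principle: ceiling(49/40).

Final answer: 2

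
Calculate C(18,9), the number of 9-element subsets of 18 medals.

C(18,9) = 18!/(9! x 9!).

Final answer: \binom{18}{9} = 48620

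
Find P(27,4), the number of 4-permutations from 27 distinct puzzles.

P(27,4) = 27!/(27-4)! = 27!/23!.

Final answer: P(27,4) = 421200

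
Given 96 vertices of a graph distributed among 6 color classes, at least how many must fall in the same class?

By pigeonhole with 96 objects and 6 categories: ceiling(96/6).

Final answer: 16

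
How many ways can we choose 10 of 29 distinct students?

C(29,10) = 29!/(10! x 19!).

Final answer: \binom{29}{10} = 20030010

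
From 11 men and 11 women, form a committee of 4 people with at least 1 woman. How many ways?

Sum over valid woman counts:
C(11,1)C(11,3) = 1815
C(11,2)C(11,2) = 3025
C(11,3)C(11,1) = 1815
C(11,4)C(11,0) = 330
Total: 1815 + 3025 + 1815 + 330.

Final answer: 6985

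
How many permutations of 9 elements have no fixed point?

Derangements satisfy D(n) = (n-1)(D(n-1) + D(n-2)), starting from D(0)=1, D(1)=0.
D(2) = 1 x (0 + 1) = 1
D(3) = 2 x (1 + 0) = 2
D(4) = 3 x (2 + 1) = 9
D(5) = 4 x (9 + 2) = 44
D(6) = 5 x (44 + 9) = 265
D(7) = 6 x (265 + 44) = 1854
D(8) = 7 x (1854 + 265) = 14833
D(9) = 8 x (D(8) + D(7)) = 8 x (14833 + 1854)

Final answer: D(9) = 133496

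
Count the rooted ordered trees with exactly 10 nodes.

This is a standard Catalan-number count: the answer is C_n. Here n = 10 - 1 = 9.
C_n = C(2n,n)/(n+1), so C_{9} = C(18,9)/10 = 48620/10.

Final answer: C_{9} = 4862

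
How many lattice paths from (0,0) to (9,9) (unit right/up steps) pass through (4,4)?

Paths (0,0)->(4,4): C(8,4) = 70.
Paths (4,4)->(9,9): C(10,5) = 252.
By multiplication principle: 70 x 252.

Final answer: 17640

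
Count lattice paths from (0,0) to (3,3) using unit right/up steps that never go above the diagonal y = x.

Total monotonic paths to (3,3): C(6,3) = 20.
Reflecting each bad path at its first crossing gives a bijection with paths to (2,4): C(6,4) = 15.
Valid Dyck paths: 20 - 15.
(Equivalently, C_{3} = C(6,3)/4 = 20/4.)

Final answer: C_{3} = 5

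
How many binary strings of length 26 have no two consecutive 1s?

Let a(n) count valid strings. If the last bit is 0 the prefix is any valid string of length n-1; if it is 1 the string must end in 01 with a valid prefix of length n-2. So a(n) = a(n-1) + a(n-2), a(1)=2, a(2)=3.
Iterating the recurrence: a(1)=2, a(2)=3, a(3)=5, a(4)=8, a(5)=13, a(6)=21, a(7)=34, a(8)=55, a(9)=89, a(10)=144, a(11)=233, a(12)=377, a(13)=610, a(14)=987, a(15)=1597, a(16)=2584, a(17)=4181, a(18)=6765, a(19)=10946, a(20)=17711, a(21)=28657, a(22)=46368, a(23)=75025, a(24)=121393, a(25)=196418, a(26)=317811.

Final answer: 317811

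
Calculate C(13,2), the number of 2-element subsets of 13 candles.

C(13,2) = 13!/(2! x (13-2)!).

Final answer: C(13,2) = 78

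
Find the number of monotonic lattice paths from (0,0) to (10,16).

Each path has 10 right steps and 16 up steps in some order (26 steps total).
Choose which 16 of the 26 steps are up: C(26,16).

Final answer: C(26,16) = 5311735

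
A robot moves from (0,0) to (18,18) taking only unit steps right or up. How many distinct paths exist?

Each path has 18 right steps and 18 up steps in some order (36 steps total).
Choose which 18 of the 36 steps are up: C(36,18).

Final answer: C(36,18) = 9075135300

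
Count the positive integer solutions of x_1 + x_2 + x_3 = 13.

Substitute x'_i = x_i - 1 (so x'_i >= 0). Then sum x'_i = 13 - 3 = 10.
Stars and bars: C(10+3-1, 3-1) = C(12,2).

Final answer: C(12,2) = 66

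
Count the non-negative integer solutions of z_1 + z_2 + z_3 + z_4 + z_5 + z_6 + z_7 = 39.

Stars and bars with 39 stars and 6 bars:
C(39+7-1, 7-1) = C(45,6).

Final answer: C(45,6) = 8145060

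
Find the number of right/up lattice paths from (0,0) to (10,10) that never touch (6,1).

Total paths to (10,10): C(20,10) = 184756.
Paths through (6,1): C(7,1) x C(13,9) = 5005.
Avoiding (6,1): 184756 - 5005.

Final answer: 179751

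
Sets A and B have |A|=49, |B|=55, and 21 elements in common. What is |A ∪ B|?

|A union B| = |A| + |B| - |A intersect B| = 49 + 55 - 21.

Final answer: 83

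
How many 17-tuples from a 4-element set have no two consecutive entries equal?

Let g(n) count such strings. g(1) = 4, and each valid string of length n-1 extends in 3 ways (any symbol but the last), so g(n) = 3 g(n-1).
Total: g(17) = 4 x 3^16.

Final answer: 4 x 3^{16} = 172186884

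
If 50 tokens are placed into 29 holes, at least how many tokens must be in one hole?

By the pigeonhole principle: ceiling(50/29).

Final answer: 2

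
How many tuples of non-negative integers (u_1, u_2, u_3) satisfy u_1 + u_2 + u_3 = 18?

Stars and bars with 18 stars and 2 bars:
C(18+3-1, 3-1) = C(20,2).

Final answer: C(20,2) = 190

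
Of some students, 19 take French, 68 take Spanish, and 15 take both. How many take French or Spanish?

|A union B| = |A| + |B| - |A intersect B| = 19 + 68 - 15.

Final answer: 72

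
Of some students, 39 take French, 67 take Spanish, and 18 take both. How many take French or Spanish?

|A union B| = |A| + |B| - |A intersect B| = 39 + 67 - 18.

Final answer: 88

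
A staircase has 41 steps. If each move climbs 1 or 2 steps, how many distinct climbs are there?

Let f(n) be the number of climbs. Removing the last move (1 or 2 steps) gives f(n) = f(n-1) + f(n-2); base cases f(1)=1, f(2)=2.
Computing successive values: f(1)=1, f(2)=2, f(3)=3, f(4)=5, f(5)=8, f(6)=13, f(7)=21, f(8)=34, f(9)=55, f(10)=89, f(11)=144, f(12)=233, f(13)=377, f(14)=610, f(15)=987, f(16)=1597, f(17)=2584, f(18)=4181, f(19)=6765, f(20)=10946, f(21)=17711, f(22)=28657, f(23)=46368, f(24)=75025, f(25)=121393, f(26)=196418, f(27)=317811, f(28)=514229, f(29)=832040, f(30)=1346269, f(31)=2178309, f(32)=3524578, f(33)=5702887, f(34)=9227465, f(35)=14930352, f(36)=24157817, f(37)=39088169, f(38)=63245986, f(39)=102334155, f(40)=165580141, f(41)=267914296.

Final answer: 267914296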